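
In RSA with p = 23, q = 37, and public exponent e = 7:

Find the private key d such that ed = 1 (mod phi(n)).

Step 1: n = 23 * 37 = 851.
Step 2: phi(n) = 22 * 36 = 792.
Step 3: Find d such that 7 * d = 1 (mod 792).
Step 4: d = 7^(-1) mod 792 = 679.
Verification: 7 * 679 = 4753 = 6 * 792 + 1.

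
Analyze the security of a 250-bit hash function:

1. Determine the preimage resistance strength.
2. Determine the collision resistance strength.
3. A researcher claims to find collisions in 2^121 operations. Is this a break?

Step 1: Preimage resistance requires brute-force of 2^250 operations.
Step 2: Collision resistance (birthday bound) = 2^(250/2) = 2^125.
Step 3: The claimed attack costs 2^121 operations.
Step 4: Since 2^121 < 2^125, the claimed attack beats the generic birthday bound, so collision resistance is broken.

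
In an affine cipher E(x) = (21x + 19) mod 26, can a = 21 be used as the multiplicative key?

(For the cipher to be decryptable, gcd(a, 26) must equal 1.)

Step 1: Compute gcd(21, 26).
Step 2: gcd(21, 26) = 1.
Since gcd = 1, 21 is coprime with 26, so it is a valid key.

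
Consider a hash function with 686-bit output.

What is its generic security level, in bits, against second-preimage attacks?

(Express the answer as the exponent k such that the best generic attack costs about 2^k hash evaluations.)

Step 1: The hash has a 686-bit output.
Step 2: Second-preimage resistance means: given a specific input x, it should be infeasible to find a different y with h(y) = h(x).
With a 686-bit output, a generic search for a second preimage costs about 2^686 evaluations (each trial matches the fixed target with probability 2^-686).
Step 3: Security level = 686 bits.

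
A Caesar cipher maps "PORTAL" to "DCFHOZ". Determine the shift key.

Step 1: Compare first letters: P (position 15) -> D (position 3).
Step 2: Shift = (3 - 15) mod 26 = 14.
The shift value is 14.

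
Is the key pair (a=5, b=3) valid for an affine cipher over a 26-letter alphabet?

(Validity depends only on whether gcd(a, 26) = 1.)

Step 1: Compute gcd(5, 26).
Step 2: gcd(5, 26) = 1.
Since gcd = 1, 5 is coprime with 26, so it is a valid key.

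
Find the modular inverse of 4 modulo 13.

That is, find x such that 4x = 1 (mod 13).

Step 1: We need x such that 4 * x = 1 (mod 13).
Step 2: Using the extended Euclidean algorithm or trial:
  4 * 10 = 40 = 3 * 13 + 1.
Step 3: Since 40 mod 13 = 1, the inverse is x = 10.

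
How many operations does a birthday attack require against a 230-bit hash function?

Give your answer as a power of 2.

Step 1: The birthday paradox gives collision probability ~50% after sqrt(2^n) = 2^(n/2) hashes.
Step 2: For 230-bit output: 2^(230/2) = 2^115.
Step 3: Approximately 2^115 hash computations needed.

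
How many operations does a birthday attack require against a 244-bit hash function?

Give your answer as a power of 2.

Step 1: The birthday paradox gives collision probability ~50% after sqrt(2^n) = 2^(n/2) hashes.
Step 2: For 244-bit output: 2^(244/2) = 2^122.
Step 3: Approximately 2^122 hash computations needed.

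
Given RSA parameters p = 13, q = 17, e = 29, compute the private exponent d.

Step 1: n = 13 * 17 = 221.
Step 2: phi(n) = 12 * 16 = 192.
Step 3: Find d such that 29 * d = 1 (mod 192).
Step 4: d = 29^(-1) mod 192 = 53.
Verification: 29 * 53 = 1537 = 8 * 192 + 1.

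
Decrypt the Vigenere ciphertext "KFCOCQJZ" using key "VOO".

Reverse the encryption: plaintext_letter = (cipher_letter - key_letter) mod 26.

Step 1: Extend key: VOOVOOVO
Step 2: Decrypt each letter (c - k) mod 26:
  K(10) - V(21) = (10-21) mod 26 = 15 = P
  F(5) - O(14) = (5-14) mod 26 = 17 = R
  C(2) - O(14) = (2-14) mod 26 = 14 = O
  O(14) - V(21) = (14-21) mod 26 = 19 = T
  C(2) - O(14) = (2-14) mod 26 = 14 = O
  Q(16) - O(14) = (16-14) mod 26 = 2 = C
  J(9) - V(21) = (9-21) mod 26 = 14 = O
  Z(25) - O(14) = (25-14) mod 26 = 11 = L
Plaintext: PROTOCOL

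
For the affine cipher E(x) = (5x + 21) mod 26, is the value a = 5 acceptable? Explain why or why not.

Step 1: Compute gcd(5, 26).
Step 2: gcd(5, 26) = 1.
Since gcd = 1, 5 is coprime with 26, so it is a valid key.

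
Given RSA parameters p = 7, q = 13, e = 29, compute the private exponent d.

Step 1: n = 7 * 13 = 91.
Step 2: phi(n) = 6 * 12 = 72.
Step 3: Find d such that 29 * d = 1 (mod 72).
Step 4: d = 29^(-1) mod 72 = 5.
Verification: 29 * 5 = 145 = 2 * 72 + 1.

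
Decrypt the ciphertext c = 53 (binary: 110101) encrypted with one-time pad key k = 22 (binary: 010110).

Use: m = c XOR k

Step 1: XOR ciphertext with key:
  Ciphertext: 110101
  Key:        010110
  XOR:        100011
Step 2: Plaintext = 100011 = 35 in decimal.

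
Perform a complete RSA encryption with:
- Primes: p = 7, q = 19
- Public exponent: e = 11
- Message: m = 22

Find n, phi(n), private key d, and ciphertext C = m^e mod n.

Step 1: n = 7 * 19 = 133.
Step 2: phi(n) = (7-1)(19-1) = 6 * 18 = 108.
Step 3: Find d = 11^(-1) mod 108 = 59.
  Verify: 11 * 59 = 649 = 1 (mod 108).
Step 4: C = 22^11 mod 133 = 29.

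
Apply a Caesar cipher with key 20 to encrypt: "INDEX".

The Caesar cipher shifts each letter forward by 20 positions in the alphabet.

Step 1: For each letter, shift forward by 20 positions (mod 26).
  I (position 8) -> position (8+20) mod 26 = 2 -> C
  N (position 13) -> position (13+20) mod 26 = 7 -> H
  D (position 3) -> position (3+20) mod 26 = 23 -> X
  E (position 4) -> position (4+20) mod 26 = 24 -> Y
  X (position 23) -> position (23+20) mod 26 = 17 -> R
Result: CHXYR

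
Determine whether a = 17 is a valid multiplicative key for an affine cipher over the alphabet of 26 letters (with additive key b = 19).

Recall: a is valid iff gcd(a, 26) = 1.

Step 1: Compute gcd(17, 26).
Step 2: gcd(17, 26) = 1.
Since gcd = 1, 17 is coprime with 26, so it is a valid key.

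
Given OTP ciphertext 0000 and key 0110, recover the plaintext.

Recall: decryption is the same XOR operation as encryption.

Step 1: XOR ciphertext with key:
  Ciphertext: 0000
  Key:        0110
  XOR:        0110
Step 2: Plaintext = 0110 = 6 in decimal.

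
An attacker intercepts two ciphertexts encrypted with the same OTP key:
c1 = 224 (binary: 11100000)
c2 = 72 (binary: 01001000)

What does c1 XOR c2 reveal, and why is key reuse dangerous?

Step 1: c1 XOR c2 = (m1 XOR k) XOR (m2 XOR k).
Step 2: By XOR associativity/commutativity: = m1 XOR m2 XOR k XOR k = m1 XOR m2.
Step 3: 11100000 XOR 01001000 = 10101000 = 168.
Step 4: The key cancels out! An attacker learns m1 XOR m2 = 168, revealing the relationship between plaintexts.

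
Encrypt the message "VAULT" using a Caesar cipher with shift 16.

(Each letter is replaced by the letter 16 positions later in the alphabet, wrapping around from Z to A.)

Step 1: For each letter, shift forward by 16 positions (mod 26).
  V (position 21) -> position (21+16) mod 26 = 11 -> L
  A (position 0) -> position (0+16) mod 26 = 16 -> Q
  U (position 20) -> position (20+16) mod 26 = 10 -> K
  L (position 11) -> position (11+16) mod 26 = 1 -> B
  T (position 19) -> position (19+16) mod 26 = 9 -> J
Result: LQKBJ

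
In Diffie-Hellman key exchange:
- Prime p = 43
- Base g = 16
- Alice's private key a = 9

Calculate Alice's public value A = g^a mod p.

Step 1: A = g^a mod p = 16^9 mod 43.
  16^1 mod 43 = 16
  16^2 mod 43 = (16 * 16) mod 43 = 41
  16^3 mod 43 = (41 * 16) mod 43 = 11
  16^4 mod 43 = (11 * 16) mod 43 = 4
  16^5 mod 43 = (4 * 16) mod 43 = 21
  16^6 mod 43 = (21 * 16) mod 43 = 35
  16^7 mod 43 = (35 * 16) mod 43 = 1
  16^8 mod 43 = (1 * 16) mod 43 = 16
  16^9 mod 43 = (16 * 16) mod 43 = 41
Result: A = 41.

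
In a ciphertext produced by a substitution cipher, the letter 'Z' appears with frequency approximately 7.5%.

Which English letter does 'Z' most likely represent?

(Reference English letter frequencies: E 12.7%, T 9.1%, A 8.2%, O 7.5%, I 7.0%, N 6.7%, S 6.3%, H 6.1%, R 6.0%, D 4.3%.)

Step 1: The observed frequency is 7.5%.
Step 2: Compare with English frequencies:
  E: 12.7% (difference: 5.2%)
  T: 9.1% (difference: 1.6%)
  A: 8.2% (difference: 0.7%)
  O: 7.5% (difference: 0.0%) <-- closest
  I: 7.0% (difference: 0.5%)
  N: 6.7% (difference: 0.8%)
  S: 6.3% (difference: 1.2%)
  H: 6.1% (difference: 1.4%)
  R: 6.0% (difference: 1.5%)
  D: 4.3% (difference: 3.2%)
Step 3: 'Z' most likely represents 'O' (frequency 7.5%).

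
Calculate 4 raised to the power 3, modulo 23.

Step 1: Compute 4^3 mod 23 step by step, reducing modulo 23 at each step.
  4^1 mod 23 = 4
  4^2 mod 23 = (4 * 4) mod 23 = 16
  4^3 mod 23 = (16 * 4) mod 23 = 18
Step 2: Result = 18.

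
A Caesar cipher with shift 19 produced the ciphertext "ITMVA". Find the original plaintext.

Step 1: Reverse the shift by subtracting 19 from each letter position.
  I (position 8) -> position (8-19) mod 26 = 15 -> P
  T (position 19) -> position (19-19) mod 26 = 0 -> A
  M (position 12) -> position (12-19) mod 26 = 19 -> T
  V (position 21) -> position (21-19) mod 26 = 2 -> C
  A (position 0) -> position (0-19) mod 26 = 7 -> H
Decrypted message: PATCH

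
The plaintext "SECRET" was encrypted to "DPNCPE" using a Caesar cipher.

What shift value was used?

Step 1: Compare first letters: S (position 18) -> D (position 3).
Step 2: Shift = (3 - 18) mod 26 = 11.
The shift value is 11.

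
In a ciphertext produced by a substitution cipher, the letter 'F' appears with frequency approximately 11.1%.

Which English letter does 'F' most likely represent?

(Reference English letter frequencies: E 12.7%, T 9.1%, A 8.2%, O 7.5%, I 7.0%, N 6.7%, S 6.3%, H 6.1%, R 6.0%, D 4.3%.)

Step 1: The observed frequency is 11.1%.
Step 2: Compare with English frequencies:
  E: 12.7% (difference: 1.6%) <-- closest
  T: 9.1% (difference: 2.0%)
  A: 8.2% (difference: 2.9%)
  O: 7.5% (difference: 3.6%)
  I: 7.0% (difference: 4.1%)
  N: 6.7% (difference: 4.4%)
  S: 6.3% (difference: 4.8%)
  H: 6.1% (difference: 5.0%)
  R: 6.0% (difference: 5.1%)
  D: 4.3% (difference: 6.8%)
Step 3: 'F' most likely represents 'E' (frequency 12.7%).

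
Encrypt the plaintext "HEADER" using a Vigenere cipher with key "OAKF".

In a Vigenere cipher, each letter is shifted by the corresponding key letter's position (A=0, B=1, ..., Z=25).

Step 1: Repeat key to match plaintext length:
  Plaintext: HEADER
  Key:       OAKFOA
Step 2: Encrypt each letter:
  H(7) + O(14) = (7+14) mod 26 = 21 = V
  E(4) + A(0) = (4+0) mod 26 = 4 = E
  A(0) + K(10) = (0+10) mod 26 = 10 = K
  D(3) + F(5) = (3+5) mod 26 = 8 = I
  E(4) + O(14) = (4+14) mod 26 = 18 = S
  R(17) + A(0) = (17+0) mod 26 = 17 = R
Ciphertext: VEKISR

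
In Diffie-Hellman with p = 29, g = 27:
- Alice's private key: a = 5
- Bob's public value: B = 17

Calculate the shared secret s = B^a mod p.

Step 1: s = B^a mod p = 17^5 mod 29.
  17^1 mod 29 = 17
  17^2 mod 29 = (17 * 17) mod 29 = 28
  17^3 mod 29 = (28 * 17) mod 29 = 12
  17^4 mod 29 = (12 * 17) mod 29 = 1
  17^5 mod 29 = (1 * 17) mod 29 = 17
Result: shared secret = 17.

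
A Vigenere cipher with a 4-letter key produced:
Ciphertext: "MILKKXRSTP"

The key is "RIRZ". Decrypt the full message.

Step 1: Key 'RIRZ' has length 4. Extended key: RIRZRIRZRI
Step 2: Decrypt each position:
  M(12) - R(17) = 21 = V
  I(8) - I(8) = 0 = A
  L(11) - R(17) = 20 = U
  K(10) - Z(25) = 11 = L
  K(10) - R(17) = 19 = T
  X(23) - I(8) = 15 = P
  R(17) - R(17) = 0 = A
  S(18) - Z(25) = 19 = T
  T(19) - R(17) = 2 = C
  P(15) - I(8) = 7 = H
Plaintext: VAULTPATCH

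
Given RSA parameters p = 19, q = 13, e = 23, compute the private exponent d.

Step 1: n = 19 * 13 = 247.
Step 2: phi(n) = 18 * 12 = 216.
Step 3: Find d such that 23 * d = 1 (mod 216).
Step 4: d = 23^(-1) mod 216 = 47.
Verification: 23 * 47 = 1081 = 5 * 216 + 1.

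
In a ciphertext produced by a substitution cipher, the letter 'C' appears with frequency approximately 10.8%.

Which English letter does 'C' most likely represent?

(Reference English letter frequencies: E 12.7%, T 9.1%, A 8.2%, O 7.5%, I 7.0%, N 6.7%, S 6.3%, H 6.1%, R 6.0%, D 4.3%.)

Step 1: The observed frequency is 10.8%.
Step 2: Compare with English frequencies:
  E: 12.7% (difference: 1.9%)
  T: 9.1% (difference: 1.7%) <-- closest
  A: 8.2% (difference: 2.6%)
  O: 7.5% (difference: 3.3%)
  I: 7.0% (difference: 3.8%)
  N: 6.7% (difference: 4.1%)
  S: 6.3% (difference: 4.5%)
  H: 6.1% (difference: 4.7%)
  R: 6.0% (difference: 4.8%)
  D: 4.3% (difference: 6.5%)
Step 3: 'C' most likely represents 'T' (frequency 9.1%).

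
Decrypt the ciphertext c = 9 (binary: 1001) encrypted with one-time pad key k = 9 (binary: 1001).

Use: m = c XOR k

Step 1: XOR ciphertext with key:
  Ciphertext: 1001
  Key:        1001
  XOR:        0000
Step 2: Plaintext = 0000 = 0 in decimal.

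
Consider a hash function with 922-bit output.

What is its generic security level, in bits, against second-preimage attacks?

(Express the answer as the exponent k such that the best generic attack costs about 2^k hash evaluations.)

Step 1: The hash has a 922-bit output.
Step 2: Second-preimage resistance means: given a specific input x, it should be infeasible to find a different y with h(y) = h(x).
With a 922-bit output, a generic search for a second preimage costs about 2^922 evaluations (each trial matches the fixed target with probability 2^-922).
Step 3: Security level = 922 bits.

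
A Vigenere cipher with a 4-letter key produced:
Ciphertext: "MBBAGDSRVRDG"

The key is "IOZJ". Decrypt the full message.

Step 1: Key 'IOZJ' has length 4. Extended key: IOZJIOZJIOZJ
Step 2: Decrypt each position:
  M(12) - I(8) = 4 = E
  B(1) - O(14) = 13 = N
  B(1) - Z(25) = 2 = C
  A(0) - J(9) = 17 = R
  G(6) - I(8) = 24 = Y
  D(3) - O(14) = 15 = P
  S(18) - Z(25) = 19 = T
  R(17) - J(9) = 8 = I
  V(21) - I(8) = 13 = N
  R(17) - O(14) = 3 = D
  D(3) - Z(25) = 4 = E
  G(6) - J(9) = 23 = X
Plaintext: ENCRYPTINDEX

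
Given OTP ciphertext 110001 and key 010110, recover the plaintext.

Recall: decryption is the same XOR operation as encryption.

Step 1: XOR ciphertext with key:
  Ciphertext: 110001
  Key:        010110
  XOR:        100111
Step 2: Plaintext = 100111 = 39 in decimal.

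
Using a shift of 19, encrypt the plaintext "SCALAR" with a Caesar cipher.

Step 1: For each letter, shift forward by 19 positions (mod 26).
  S (position 18) -> position (18+19) mod 26 = 11 -> L
  C (position 2) -> position (2+19) mod 26 = 21 -> V
  A (position 0) -> position (0+19) mod 26 = 19 -> T
  L (position 11) -> position (11+19) mod 26 = 4 -> E
  A (position 0) -> position (0+19) mod 26 = 19 -> T
  R (position 17) -> position (17+19) mod 26 = 10 -> K
Result: LVTETK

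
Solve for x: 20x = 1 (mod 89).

Step 1: We need x such that 20 * x = 1 (mod 89).
Step 2: Using the extended Euclidean algorithm or trial:
  20 * 49 = 980 = 11 * 89 + 1.
Step 3: Since 980 mod 89 = 1, the inverse is x = 49.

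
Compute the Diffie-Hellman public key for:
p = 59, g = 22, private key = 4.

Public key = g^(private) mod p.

Step 1: A = g^a mod p = 22^4 mod 59.
  22^1 mod 59 = 22
  22^2 mod 59 = (22 * 22) mod 59 = 12
  22^3 mod 59 = (12 * 22) mod 59 = 28
  22^4 mod 59 = (28 * 22) mod 59 = 26
Result: A = 26.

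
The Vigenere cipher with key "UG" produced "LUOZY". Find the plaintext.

Step 1: Extend key: UGUGU
Step 2: Decrypt each letter (c - k) mod 26:
  L(11) - U(20) = (11-20) mod 26 = 17 = R
  U(20) - G(6) = (20-6) mod 26 = 14 = O
  O(14) - U(20) = (14-20) mod 26 = 20 = U
  Z(25) - G(6) = (25-6) mod 26 = 19 = T
  Y(24) - U(20) = (24-20) mod 26 = 4 = E
Plaintext: ROUTE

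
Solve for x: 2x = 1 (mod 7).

Step 1: We need x such that 2 * x = 1 (mod 7).
Step 2: Using the extended Euclidean algorithm or trial:
  2 * 4 = 8 = 1 * 7 + 1.
Step 3: Since 8 mod 7 = 1, the inverse is x = 4.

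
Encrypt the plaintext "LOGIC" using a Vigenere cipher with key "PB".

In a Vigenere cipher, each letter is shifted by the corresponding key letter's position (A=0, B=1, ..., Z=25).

Step 1: Repeat key to match plaintext length:
  Plaintext: LOGIC
  Key:       PBPBP
Step 2: Encrypt each letter:
  L(11) + P(15) = (11+15) mod 26 = 0 = A
  O(14) + B(1) = (14+1) mod 26 = 15 = P
  G(6) + P(15) = (6+15) mod 26 = 21 = V
  I(8) + B(1) = (8+1) mod 26 = 9 = J
  C(2) + P(15) = (2+15) mod 26 = 17 = R
Ciphertext: APVJR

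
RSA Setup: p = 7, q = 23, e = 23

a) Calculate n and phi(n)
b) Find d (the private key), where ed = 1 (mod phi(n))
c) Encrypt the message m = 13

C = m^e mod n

Step 1: n = 7 * 23 = 161.
Step 2: phi(n) = (7-1)(23-1) = 6 * 22 = 132.
Step 3: Find d = 23^(-1) mod 132 = 23.
  Verify: 23 * 23 = 529 = 1 (mod 132).
Step 4: C = 13^23 mod 161 = 13.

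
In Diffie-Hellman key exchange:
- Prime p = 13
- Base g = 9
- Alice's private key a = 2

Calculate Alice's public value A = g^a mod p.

Step 1: A = g^a mod p = 9^2 mod 13.
  9^1 mod 13 = 9
  9^2 mod 13 = (9 * 9) mod 13 = 3
Result: A = 3.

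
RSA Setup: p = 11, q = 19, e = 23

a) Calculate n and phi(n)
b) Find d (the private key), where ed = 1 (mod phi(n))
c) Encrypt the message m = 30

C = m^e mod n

Step 1: n = 11 * 19 = 209.
Step 2: phi(n) = (11-1)(19-1) = 10 * 18 = 180.
Step 3: Find d = 23^(-1) mod 180 = 47.
  Verify: 23 * 47 = 1081 = 1 (mod 180).
Step 4: C = 30^23 mod 209 = 83.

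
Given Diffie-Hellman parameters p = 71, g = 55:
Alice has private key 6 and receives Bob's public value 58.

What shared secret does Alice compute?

Step 1: s = B^a mod p = 58^6 mod 71.
  58^1 mod 71 = 58
  58^2 mod 71 = (58 * 58) mod 71 = 27
  58^3 mod 71 = (27 * 58) mod 71 = 4
  58^4 mod 71 = (4 * 58) mod 71 = 19
  58^5 mod 71 = (19 * 58) mod 71 = 37
  58^6 mod 71 = (37 * 58) mod 71 = 16
Result: shared secret = 16.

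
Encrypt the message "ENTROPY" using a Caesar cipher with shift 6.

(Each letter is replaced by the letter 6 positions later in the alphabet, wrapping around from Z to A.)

Step 1: For each letter, shift forward by 6 positions (mod 26).
  E (position 4) -> position (4+6) mod 26 = 10 -> K
  N (position 13) -> position (13+6) mod 26 = 19 -> T
  T (position 19) -> position (19+6) mod 26 = 25 -> Z
  R (position 17) -> position (17+6) mod 26 = 23 -> X
  O (position 14) -> position (14+6) mod 26 = 20 -> U
  P (position 15) -> position (15+6) mod 26 = 21 -> V
  Y (position 24) -> position (24+6) mod 26 = 4 -> E
Result: KTZXUVE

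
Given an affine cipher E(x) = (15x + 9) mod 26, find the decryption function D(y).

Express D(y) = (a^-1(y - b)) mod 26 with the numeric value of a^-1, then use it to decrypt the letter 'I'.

Step 1: Find a^-1, the modular inverse of 15 mod 26.
Step 2: We need 15 * a^-1 = 1 (mod 26).
Step 3: 15 * 7 = 105 = 4 * 26 + 1, so a^-1 = 7.
Step 4: D(y) = 7(y - 9) mod 26.
Step 5: Apply to 'I' (y = 8): D(8) = 7 * (8 - 9) mod 26 = 7 * -1 mod 26 = 19 -> 'T'.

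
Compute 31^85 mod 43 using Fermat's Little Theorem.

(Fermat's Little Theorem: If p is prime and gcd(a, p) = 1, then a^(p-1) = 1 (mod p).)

Step 1: Since 43 is prime, by Fermat's Little Theorem: 31^42 = 1 (mod 43).
Step 2: Reduce exponent: 85 mod 42 = 1.
Step 3: So 31^85 = 31^1 (mod 43).
Step 4: 31^1 mod 43 = 31.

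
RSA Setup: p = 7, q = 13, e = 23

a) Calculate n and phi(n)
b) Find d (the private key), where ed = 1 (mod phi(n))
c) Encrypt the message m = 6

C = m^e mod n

Step 1: n = 7 * 13 = 91.
Step 2: phi(n) = (7-1)(13-1) = 6 * 12 = 72.
Step 3: Find d = 23^(-1) mod 72 = 47.
  Verify: 23 * 47 = 1081 = 1 (mod 72).
Step 4: C = 6^23 mod 91 = 76.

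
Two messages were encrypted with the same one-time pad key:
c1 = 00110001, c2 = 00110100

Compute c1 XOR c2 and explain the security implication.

Step 1: c1 XOR c2 = (m1 XOR k) XOR (m2 XOR k).
Step 2: By XOR associativity/commutativity: = m1 XOR m2 XOR k XOR k = m1 XOR m2.
Step 3: 00110001 XOR 00110100 = 00000101 = 5.
Step 4: The key cancels out! An attacker learns m1 XOR m2 = 5, revealing the relationship between plaintexts.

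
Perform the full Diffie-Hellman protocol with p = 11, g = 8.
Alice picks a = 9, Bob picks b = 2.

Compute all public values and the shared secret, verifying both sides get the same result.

Step 1: A = g^a mod p = 8^9 mod 11 = 7.
Step 2: B = g^b mod p = 8^2 mod 11 = 9.
Step 3: Alice computes s = B^a mod p = 9^9 mod 11 = 5.
Step 4: Bob computes s = A^b mod p = 7^2 mod 11 = 5.
Both sides agree: shared secret = 5.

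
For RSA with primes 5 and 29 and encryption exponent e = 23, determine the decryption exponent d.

Step 1: n = 5 * 29 = 145.
Step 2: phi(n) = 4 * 28 = 112.
Step 3: Find d such that 23 * d = 1 (mod 112).
Step 4: d = 23^(-1) mod 112 = 39.
Verification: 23 * 39 = 897 = 8 * 112 + 1.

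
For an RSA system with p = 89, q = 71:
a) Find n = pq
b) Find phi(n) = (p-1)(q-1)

Step 1: n = p * q = 89 * 71 = 6319.
Step 2: phi(n) = (p-1)(q-1) = 88 * 70 = 6160.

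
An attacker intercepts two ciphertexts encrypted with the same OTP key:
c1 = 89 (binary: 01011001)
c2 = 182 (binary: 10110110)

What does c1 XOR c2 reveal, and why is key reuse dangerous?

Step 1: c1 XOR c2 = (m1 XOR k) XOR (m2 XOR k).
Step 2: By XOR associativity/commutativity: = m1 XOR m2 XOR k XOR k = m1 XOR m2.
Step 3: 01011001 XOR 10110110 = 11101111 = 239.
Step 4: The key cancels out! An attacker learns m1 XOR m2 = 239, revealing the relationship between plaintexts.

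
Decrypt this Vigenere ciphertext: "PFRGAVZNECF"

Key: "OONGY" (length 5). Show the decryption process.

Step 1: Key 'OONGY' has length 5. Extended key: OONGYOONGYO
Step 2: Decrypt each position:
  P(15) - O(14) = 1 = B
  F(5) - O(14) = 17 = R
  R(17) - N(13) = 4 = E
  G(6) - G(6) = 0 = A
  A(0) - Y(24) = 2 = C
  V(21) - O(14) = 7 = H
  Z(25) - O(14) = 11 = L
  N(13) - N(13) = 0 = A
  E(4) - G(6) = 24 = Y
  C(2) - Y(24) = 4 = E
  F(5) - O(14) = 17 = R
Plaintext: BREACHLAYER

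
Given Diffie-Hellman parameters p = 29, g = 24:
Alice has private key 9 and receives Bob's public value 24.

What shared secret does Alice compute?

Step 1: s = B^a mod p = 24^9 mod 29.
  24^1 mod 29 = 24
  24^2 mod 29 = (24 * 24) mod 29 = 25
  24^3 mod 29 = (25 * 24) mod 29 = 20
  24^4 mod 29 = (20 * 24) mod 29 = 16
  24^5 mod 29 = (16 * 24) mod 29 = 7
  24^6 mod 29 = (7 * 24) mod 29 = 23
  24^7 mod 29 = (23 * 24) mod 29 = 1
  24^8 mod 29 = (1 * 24) mod 29 = 24
  24^9 mod 29 = (24 * 24) mod 29 = 25
Result: shared secret = 25.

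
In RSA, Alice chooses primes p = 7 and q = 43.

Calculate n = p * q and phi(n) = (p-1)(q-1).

Step 1: n = p * q = 7 * 43 = 301.
Step 2: phi(n) = (p-1)(q-1) = 6 * 42 = 252.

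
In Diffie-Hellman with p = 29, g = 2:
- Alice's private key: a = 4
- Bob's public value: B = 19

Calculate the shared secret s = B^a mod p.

Step 1: s = B^a mod p = 19^4 mod 29.
  19^1 mod 29 = 19
  19^2 mod 29 = (19 * 19) mod 29 = 13
  19^3 mod 29 = (13 * 19) mod 29 = 15
  19^4 mod 29 = (15 * 19) mod 29 = 24
Result: shared secret = 24.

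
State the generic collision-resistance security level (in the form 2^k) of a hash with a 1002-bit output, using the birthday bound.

Step 1: The birthday paradox gives collision probability ~50% after sqrt(2^n) = 2^(n/2) hashes.
Step 2: For 1002-bit output: 2^(1002/2) = 2^501.
Step 3: Approximately 2^501 hash computations needed.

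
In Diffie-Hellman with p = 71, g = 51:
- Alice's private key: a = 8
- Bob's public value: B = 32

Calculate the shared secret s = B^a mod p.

Step 1: s = B^a mod p = 32^8 mod 71.
  32^1 mod 71 = 32
  32^2 mod 71 = (32 * 32) mod 71 = 30
  32^3 mod 71 = (30 * 32) mod 71 = 37
  32^4 mod 71 = (37 * 32) mod 71 = 48
  32^5 mod 71 = (48 * 32) mod 71 = 45
  32^6 mod 71 = (45 * 32) mod 71 = 20
  32^7 mod 71 = (20 * 32) mod 71 = 1
  32^8 mod 71 = (1 * 32) mod 71 = 32
Result: shared secret = 32.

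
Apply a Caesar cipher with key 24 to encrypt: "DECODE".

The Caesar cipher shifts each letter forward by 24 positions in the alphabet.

Step 1: For each letter, shift forward by 24 positions (mod 26).
  D (position 3) -> position (3+24) mod 26 = 1 -> B
  E (position 4) -> position (4+24) mod 26 = 2 -> C
  C (position 2) -> position (2+24) mod 26 = 0 -> A
  O (position 14) -> position (14+24) mod 26 = 12 -> M
  D (position 3) -> position (3+24) mod 26 = 1 -> B
  E (position 4) -> position (4+24) mod 26 = 2 -> C
Result: BCAMBC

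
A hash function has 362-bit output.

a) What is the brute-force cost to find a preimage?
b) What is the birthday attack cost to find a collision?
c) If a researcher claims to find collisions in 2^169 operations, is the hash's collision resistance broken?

Step 1: Preimage resistance requires brute-force of 2^362 operations.
Step 2: Collision resistance (birthday bound) = 2^(362/2) = 2^181.
Step 3: The claimed attack costs 2^169 operations.
Step 4: Since 2^169 < 2^181, the claimed attack beats the generic birthday bound, so collision resistance is broken.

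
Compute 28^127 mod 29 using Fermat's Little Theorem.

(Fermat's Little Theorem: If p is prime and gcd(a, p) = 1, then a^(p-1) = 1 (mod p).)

Step 1: Since 29 is prime, by Fermat's Little Theorem: 28^28 = 1 (mod 29).
Step 2: Reduce exponent: 127 mod 28 = 15.
Step 3: So 28^127 = 28^15 (mod 29).
Step 4: 28^15 mod 29 = 28.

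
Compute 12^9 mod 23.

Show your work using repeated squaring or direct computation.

Step 1: Compute 12^9 mod 23 step by step, reducing modulo 23 at each step.
  12^1 mod 23 = 12
  12^2 mod 23 = (12 * 12) mod 23 = 6
  12^3 mod 23 = (6 * 12) mod 23 = 3
  12^4 mod 23 = (3 * 12) mod 23 = 13
  12^5 mod 23 = (13 * 12) mod 23 = 18
  12^6 mod 23 = (18 * 12) mod 23 = 9
  12^7 mod 23 = (9 * 12) mod 23 = 16
  12^8 mod 23 = (16 * 12) mod 23 = 8
  12^9 mod 23 = (8 * 12) mod 23 = 4
Step 2: Result = 4.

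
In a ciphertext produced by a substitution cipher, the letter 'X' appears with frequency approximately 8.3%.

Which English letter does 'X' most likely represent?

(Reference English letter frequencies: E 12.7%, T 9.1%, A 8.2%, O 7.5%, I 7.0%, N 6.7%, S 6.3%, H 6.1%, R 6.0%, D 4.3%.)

Step 1: The observed frequency is 8.3%.
Step 2: Compare with English frequencies:
  E: 12.7% (difference: 4.4%)
  T: 9.1% (difference: 0.8%)
  A: 8.2% (difference: 0.1%) <-- closest
  O: 7.5% (difference: 0.8%)
  I: 7.0% (difference: 1.3%)
  N: 6.7% (difference: 1.6%)
  S: 6.3% (difference: 2.0%)
  H: 6.1% (difference: 2.2%)
  R: 6.0% (difference: 2.3%)
  D: 4.3% (difference: 4.0%)
Step 3: 'X' most likely represents 'A' (frequency 8.2%).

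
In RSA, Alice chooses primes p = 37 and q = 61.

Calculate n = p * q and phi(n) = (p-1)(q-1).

Step 1: n = p * q = 37 * 61 = 2257.
Step 2: phi(n) = (p-1)(q-1) = 36 * 60 = 2160.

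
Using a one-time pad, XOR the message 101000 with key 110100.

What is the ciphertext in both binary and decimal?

Step 1: Write out the XOR operation bit by bit:
  Message: 101000
  Key:     110100
  XOR:     011100
Step 2: Convert to decimal: 011100 = 28.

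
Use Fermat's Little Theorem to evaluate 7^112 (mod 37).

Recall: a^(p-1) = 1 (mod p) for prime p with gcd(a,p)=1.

Step 1: Since 37 is prime, by Fermat's Little Theorem: 7^36 = 1 (mod 37).
Step 2: Reduce exponent: 112 mod 36 = 4.
Step 3: So 7^112 = 7^4 (mod 37).
Step 4: 7^4 mod 37 = 33.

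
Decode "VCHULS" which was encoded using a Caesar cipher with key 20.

Step 1: Reverse the shift by subtracting 20 from each letter position.
  V (position 21) -> position (21-20) mod 26 = 1 -> B
  C (position 2) -> position (2-20) mod 26 = 8 -> I
  H (position 7) -> position (7-20) mod 26 = 13 -> N
  U (position 20) -> position (20-20) mod 26 = 0 -> A
  L (position 11) -> position (11-20) mod 26 = 17 -> R
  S (position 18) -> position (18-20) mod 26 = 24 -> Y
Decrypted message: BINARY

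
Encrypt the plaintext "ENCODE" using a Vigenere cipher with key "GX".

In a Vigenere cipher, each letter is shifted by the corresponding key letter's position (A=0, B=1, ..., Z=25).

Step 1: Repeat key to match plaintext length:
  Plaintext: ENCODE
  Key:       GXGXGX
Step 2: Encrypt each letter:
  E(4) + G(6) = (4+6) mod 26 = 10 = K
  N(13) + X(23) = (13+23) mod 26 = 10 = K
  C(2) + G(6) = (2+6) mod 26 = 8 = I
  O(14) + X(23) = (14+23) mod 26 = 11 = L
  D(3) + G(6) = (3+6) mod 26 = 9 = J
  E(4) + X(23) = (4+23) mod 26 = 1 = B
Ciphertext: KKILJB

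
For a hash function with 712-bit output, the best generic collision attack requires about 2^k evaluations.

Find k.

Step 1: The hash has a 712-bit output.
Step 2: Collision resistance means it should be infeasible to find any x != y with h(x) = h(y).
By the birthday bound, a generic collision search succeeds after about sqrt(2^712) = 2^(712/2) = 2^356 evaluations.
Step 3: Security level = 356 bits.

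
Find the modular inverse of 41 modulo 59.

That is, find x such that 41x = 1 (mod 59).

Step 1: We need x such that 41 * x = 1 (mod 59).
Step 2: Using the extended Euclidean algorithm or trial:
  41 * 36 = 1476 = 25 * 59 + 1.
Step 3: Since 1476 mod 59 = 1, the inverse is x = 36.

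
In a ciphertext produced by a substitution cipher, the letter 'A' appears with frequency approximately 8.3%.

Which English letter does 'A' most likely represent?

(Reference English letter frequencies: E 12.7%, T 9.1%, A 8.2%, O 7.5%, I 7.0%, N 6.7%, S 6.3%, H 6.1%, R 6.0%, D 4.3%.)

Step 1: The observed frequency is 8.3%.
Step 2: Compare with English frequencies:
  E: 12.7% (difference: 4.4%)
  T: 9.1% (difference: 0.8%)
  A: 8.2% (difference: 0.1%) <-- closest
  O: 7.5% (difference: 0.8%)
  I: 7.0% (difference: 1.3%)
  N: 6.7% (difference: 1.6%)
  S: 6.3% (difference: 2.0%)
  H: 6.1% (difference: 2.2%)
  R: 6.0% (difference: 2.3%)
  D: 4.3% (difference: 4.0%)
Step 3: 'A' most likely represents 'A' (frequency 8.2%).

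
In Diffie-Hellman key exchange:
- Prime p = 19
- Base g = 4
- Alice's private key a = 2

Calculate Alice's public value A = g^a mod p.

Step 1: A = g^a mod p = 4^2 mod 19.
  4^1 mod 19 = 4
  4^2 mod 19 = (4 * 4) mod 19 = 16
Result: A = 16.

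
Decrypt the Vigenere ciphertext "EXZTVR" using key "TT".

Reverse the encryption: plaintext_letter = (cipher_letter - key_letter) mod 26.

Step 1: Extend key: TTTTTT
Step 2: Decrypt each letter (c - k) mod 26:
  E(4) - T(19) = (4-19) mod 26 = 11 = L
  X(23) - T(19) = (23-19) mod 26 = 4 = E
  Z(25) - T(19) = (25-19) mod 26 = 6 = G
  T(19) - T(19) = (19-19) mod 26 = 0 = A
  V(21) - T(19) = (21-19) mod 26 = 2 = C
  R(17) - T(19) = (17-19) mod 26 = 24 = Y
Plaintext: LEGACY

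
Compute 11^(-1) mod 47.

Step 1: We need x such that 11 * x = 1 (mod 47).
Step 2: Using the extended Euclidean algorithm or trial:
  11 * 30 = 330 = 7 * 47 + 1.
Step 3: Since 330 mod 47 = 1, the inverse is x = 30.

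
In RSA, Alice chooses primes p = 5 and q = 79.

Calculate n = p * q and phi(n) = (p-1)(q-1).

Step 1: n = p * q = 5 * 79 = 395.
Step 2: phi(n) = (p-1)(q-1) = 4 * 78 = 312.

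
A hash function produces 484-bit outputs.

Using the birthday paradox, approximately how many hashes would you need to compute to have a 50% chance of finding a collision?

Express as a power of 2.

Step 1: The birthday paradox gives collision probability ~50% after sqrt(2^n) = 2^(n/2) hashes.
Step 2: For 484-bit output: 2^(484/2) = 2^242.
Step 3: Approximately 2^242 hash computations needed.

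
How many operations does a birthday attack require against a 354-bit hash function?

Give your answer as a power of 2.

Step 1: The birthday paradox gives collision probability ~50% after sqrt(2^n) = 2^(n/2) hashes.
Step 2: For 354-bit output: 2^(354/2) = 2^177.
Step 3: Approximately 2^177 hash computations needed.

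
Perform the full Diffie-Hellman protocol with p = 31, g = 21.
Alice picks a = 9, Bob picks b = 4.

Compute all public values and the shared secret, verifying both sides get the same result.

Step 1: A = g^a mod p = 21^9 mod 31 = 15.
Step 2: B = g^b mod p = 21^4 mod 31 = 18.
Step 3: Alice computes s = B^a mod p = 18^9 mod 31 = 2.
Step 4: Bob computes s = A^b mod p = 15^4 mod 31 = 2.
Both sides agree: shared secret = 2.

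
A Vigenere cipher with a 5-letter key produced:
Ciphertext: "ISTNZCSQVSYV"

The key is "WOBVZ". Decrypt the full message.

Step 1: Key 'WOBVZ' has length 5. Extended key: WOBVZWOBVZWO
Step 2: Decrypt each position:
  I(8) - W(22) = 12 = M
  S(18) - O(14) = 4 = E
  T(19) - B(1) = 18 = S
  N(13) - V(21) = 18 = S
  Z(25) - Z(25) = 0 = A
  C(2) - W(22) = 6 = G
  S(18) - O(14) = 4 = E
  Q(16) - B(1) = 15 = P
  V(21) - V(21) = 0 = A
  S(18) - Z(25) = 19 = T
  Y(24) - W(22) = 2 = C
  V(21) - O(14) = 7 = H
Plaintext: MESSAGEPATCH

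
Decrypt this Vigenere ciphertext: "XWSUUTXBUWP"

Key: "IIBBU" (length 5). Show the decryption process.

Step 1: Key 'IIBBU' has length 5. Extended key: IIBBUIIBBUI
Step 2: Decrypt each position:
  X(23) - I(8) = 15 = P
  W(22) - I(8) = 14 = O
  S(18) - B(1) = 17 = R
  U(20) - B(1) = 19 = T
  U(20) - U(20) = 0 = A
  T(19) - I(8) = 11 = L
  X(23) - I(8) = 15 = P
  B(1) - B(1) = 0 = A
  U(20) - B(1) = 19 = T
  W(22) - U(20) = 2 = C
  P(15) - I(8) = 7 = H
Plaintext: PORTALPATCH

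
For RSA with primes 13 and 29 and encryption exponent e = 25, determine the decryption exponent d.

Step 1: n = 13 * 29 = 377.
Step 2: phi(n) = 12 * 28 = 336.
Step 3: Find d such that 25 * d = 1 (mod 336).
Step 4: d = 25^(-1) mod 336 = 121.
Verification: 25 * 121 = 3025 = 9 * 336 + 1.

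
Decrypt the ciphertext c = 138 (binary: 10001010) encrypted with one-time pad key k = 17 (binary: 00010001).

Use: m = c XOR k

Step 1: XOR ciphertext with key:
  Ciphertext: 10001010
  Key:        00010001
  XOR:        10011011
Step 2: Plaintext = 10011011 = 155 in decimal.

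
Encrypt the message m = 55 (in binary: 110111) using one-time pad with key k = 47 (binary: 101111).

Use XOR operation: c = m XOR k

Step 1: Write out the XOR operation bit by bit:
  Message: 110111
  Key:     101111
  XOR:     011000
Step 2: Convert to decimal: 011000 = 24.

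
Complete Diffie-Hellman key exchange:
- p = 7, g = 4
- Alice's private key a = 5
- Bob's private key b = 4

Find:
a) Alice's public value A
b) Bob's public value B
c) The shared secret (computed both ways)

Step 1: A = g^a mod p = 4^5 mod 7 = 2.
Step 2: B = g^b mod p = 4^4 mod 7 = 4.
Step 3: Alice computes s = B^a mod p = 4^5 mod 7 = 2.
Step 4: Bob computes s = A^b mod p = 2^4 mod 7 = 2.
Both sides agree: shared secret = 2.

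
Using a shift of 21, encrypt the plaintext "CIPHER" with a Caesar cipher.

Step 1: For each letter, shift forward by 21 positions (mod 26).
  C (position 2) -> position (2+21) mod 26 = 23 -> X
  I (position 8) -> position (8+21) mod 26 = 3 -> D
  P (position 15) -> position (15+21) mod 26 = 10 -> K
  H (position 7) -> position (7+21) mod 26 = 2 -> C
  E (position 4) -> position (4+21) mod 26 = 25 -> Z
  R (position 17) -> position (17+21) mod 26 = 12 -> M
Result: XDKCZM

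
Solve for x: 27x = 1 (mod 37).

Step 1: We need x such that 27 * x = 1 (mod 37).
Step 2: Using the extended Euclidean algorithm or trial:
  27 * 11 = 297 = 8 * 37 + 1.
Step 3: Since 297 mod 37 = 1, the inverse is x = 11.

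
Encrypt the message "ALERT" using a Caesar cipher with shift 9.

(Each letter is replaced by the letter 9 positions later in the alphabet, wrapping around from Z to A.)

Step 1: For each letter, shift forward by 9 positions (mod 26).
  A (position 0) -> position (0+9) mod 26 = 9 -> J
  L (position 11) -> position (11+9) mod 26 = 20 -> U
  E (position 4) -> position (4+9) mod 26 = 13 -> N
  R (position 17) -> position (17+9) mod 26 = 0 -> A
  T (position 19) -> position (19+9) mod 26 = 2 -> C
Result: JUNAC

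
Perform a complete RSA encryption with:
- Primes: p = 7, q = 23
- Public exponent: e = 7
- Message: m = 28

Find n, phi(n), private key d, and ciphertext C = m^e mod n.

Step 1: n = 7 * 23 = 161.
Step 2: phi(n) = (7-1)(23-1) = 6 * 22 = 132.
Step 3: Find d = 7^(-1) mod 132 = 19.
  Verify: 7 * 19 = 133 = 1 (mod 132).
Step 4: C = 28^7 mod 161 = 63.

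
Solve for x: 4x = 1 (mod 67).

Step 1: We need x such that 4 * x = 1 (mod 67).
Step 2: Using the extended Euclidean algorithm or trial:
  4 * 17 = 68 = 1 * 67 + 1.
Step 3: Since 68 mod 67 = 1, the inverse is x = 17.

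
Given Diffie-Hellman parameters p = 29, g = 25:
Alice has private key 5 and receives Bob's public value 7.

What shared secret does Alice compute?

Step 1: s = B^a mod p = 7^5 mod 29.
  7^1 mod 29 = 7
  7^2 mod 29 = (7 * 7) mod 29 = 20
  7^3 mod 29 = (20 * 7) mod 29 = 24
  7^4 mod 29 = (24 * 7) mod 29 = 23
  7^5 mod 29 = (23 * 7) mod 29 = 16
Result: shared secret = 16.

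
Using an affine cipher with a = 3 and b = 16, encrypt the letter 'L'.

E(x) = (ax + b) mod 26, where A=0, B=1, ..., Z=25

Step 1: Convert 'L' to number: x = 11.
Step 2: E(11) = (3 * 11 + 16) mod 26 = 49 mod 26 = 23.
Step 3: Convert 23 back to letter: X.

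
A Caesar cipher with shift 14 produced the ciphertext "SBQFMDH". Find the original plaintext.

Step 1: Reverse the shift by subtracting 14 from each letter position.
  S (position 18) -> position (18-14) mod 26 = 4 -> E
  B (position 1) -> position (1-14) mod 26 = 13 -> N
  Q (position 16) -> position (16-14) mod 26 = 2 -> C
  F (position 5) -> position (5-14) mod 26 = 17 -> R
  M (position 12) -> position (12-14) mod 26 = 24 -> Y
  D (position 3) -> position (3-14) mod 26 = 15 -> P
  H (position 7) -> position (7-14) mod 26 = 19 -> T
Decrypted message: ENCRYPT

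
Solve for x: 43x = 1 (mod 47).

Step 1: We need x such that 43 * x = 1 (mod 47).
Step 2: Using the extended Euclidean algorithm or trial:
  43 * 35 = 1505 = 32 * 47 + 1.
Step 3: Since 1505 mod 47 = 1, the inverse is x = 35.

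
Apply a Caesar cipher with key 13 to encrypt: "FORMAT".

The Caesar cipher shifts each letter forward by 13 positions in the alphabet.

Step 1: For each letter, shift forward by 13 positions (mod 26).
  F (position 5) -> position (5+13) mod 26 = 18 -> S
  O (position 14) -> position (14+13) mod 26 = 1 -> B
  R (position 17) -> position (17+13) mod 26 = 4 -> E
  M (position 12) -> position (12+13) mod 26 = 25 -> Z
  A (position 0) -> position (0+13) mod 26 = 13 -> N
  T (position 19) -> position (19+13) mod 26 = 6 -> G
Result: SBEZNG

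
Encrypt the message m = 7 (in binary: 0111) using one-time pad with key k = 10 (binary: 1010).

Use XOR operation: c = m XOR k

Step 1: Write out the XOR operation bit by bit:
  Message: 0111
  Key:     1010
  XOR:     1101
Step 2: Convert to decimal: 1101 = 13.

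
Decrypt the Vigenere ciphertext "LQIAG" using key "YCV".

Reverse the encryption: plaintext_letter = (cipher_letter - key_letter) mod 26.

Step 1: Extend key: YCVYC
Step 2: Decrypt each letter (c - k) mod 26:
  L(11) - Y(24) = (11-24) mod 26 = 13 = N
  Q(16) - C(2) = (16-2) mod 26 = 14 = O
  I(8) - V(21) = (8-21) mod 26 = 13 = N
  A(0) - Y(24) = (0-24) mod 26 = 2 = C
  G(6) - C(2) = (6-2) mod 26 = 4 = E
Plaintext: NONCE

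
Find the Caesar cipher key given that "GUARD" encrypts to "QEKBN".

Step 1: Compare first letters: G (position 6) -> Q (position 16).
Step 2: Shift = (16 - 6) mod 26 = 10.
The shift value is 10.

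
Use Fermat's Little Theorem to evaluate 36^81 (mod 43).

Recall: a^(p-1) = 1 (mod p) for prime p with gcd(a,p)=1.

Step 1: Since 43 is prime, by Fermat's Little Theorem: 36^42 = 1 (mod 43).
Step 2: Reduce exponent: 81 mod 42 = 39.
Step 3: So 36^81 = 36^39 (mod 43).
Step 4: 36^39 mod 43 = 1.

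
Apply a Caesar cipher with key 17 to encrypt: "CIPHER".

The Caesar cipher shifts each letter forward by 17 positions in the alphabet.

Step 1: For each letter, shift forward by 17 positions (mod 26).
  C (position 2) -> position (2+17) mod 26 = 19 -> T
  I (position 8) -> position (8+17) mod 26 = 25 -> Z
  P (position 15) -> position (15+17) mod 26 = 6 -> G
  H (position 7) -> position (7+17) mod 26 = 24 -> Y
  E (position 4) -> position (4+17) mod 26 = 21 -> V
  R (position 17) -> position (17+17) mod 26 = 8 -> I
Result: TZGYVI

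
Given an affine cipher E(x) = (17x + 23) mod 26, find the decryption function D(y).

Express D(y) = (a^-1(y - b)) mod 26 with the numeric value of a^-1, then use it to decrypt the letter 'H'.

Step 1: Find a^-1, the modular inverse of 17 mod 26.
Step 2: We need 17 * a^-1 = 1 (mod 26).
Step 3: 17 * 23 = 391 = 15 * 26 + 1, so a^-1 = 23.
Step 4: D(y) = 23(y - 23) mod 26.
Step 5: Apply to 'H' (y = 7): D(7) = 23 * (7 - 23) mod 26 = 23 * -16 mod 26 = 22 -> 'W'.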